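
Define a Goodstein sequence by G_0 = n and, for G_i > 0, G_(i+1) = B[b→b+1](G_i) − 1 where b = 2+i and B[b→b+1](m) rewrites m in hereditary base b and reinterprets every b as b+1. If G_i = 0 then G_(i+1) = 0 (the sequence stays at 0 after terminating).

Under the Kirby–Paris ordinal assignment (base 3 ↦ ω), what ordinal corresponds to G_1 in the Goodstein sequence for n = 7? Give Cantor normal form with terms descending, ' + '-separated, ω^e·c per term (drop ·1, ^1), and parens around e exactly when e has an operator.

step 0: 7 = 2^2 + 2 + 1; sub 3 for 2: 3^3 + 3 + 1; = 31; G_1 = 31−1 = 30
step 1: 30 = 3^3 + 3; sub 4 for 3: 4^4 + 4; = 260; G_2 = 260−1 = 259

ω^ω + ω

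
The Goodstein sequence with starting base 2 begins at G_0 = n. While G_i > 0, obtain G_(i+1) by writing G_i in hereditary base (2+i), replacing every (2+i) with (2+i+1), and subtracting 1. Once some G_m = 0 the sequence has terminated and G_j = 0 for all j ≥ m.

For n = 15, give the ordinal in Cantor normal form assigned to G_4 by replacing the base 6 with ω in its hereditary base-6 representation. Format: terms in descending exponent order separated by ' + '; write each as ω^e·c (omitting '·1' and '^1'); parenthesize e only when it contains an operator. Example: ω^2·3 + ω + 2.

ω^(ω + 1) + ω^ω + 1

G_0=15  [base 2] 2^(2 + 1) + 2^2 + 2 + 1  →[2↦3]→  3^(3 + 1) + 3^3 + 3 + 1 = 112  −1 ⇒ G_1=111
G_1=111  [base 3] 3^(3 + 1) + 3^3 + 3  →[3↦4]→  4^(4 + 1) + 4^4 + 4 = 1284  −1 ⇒ G_2=1283
G_2=1283  [base 4] 4^(4 + 1) + 4^4 + 3  →[4↦5]→  5^(5 + 1) + 5^5 + 3 = 18753  −1 ⇒ G_3=18752
G_3=18752  [base 5] 5^(5 + 1) + 5^5 + 2  →[5↦6]→  6^(6 + 1) + 6^6 + 2 = 326594  −1 ⇒ G_4=326593
G_4=326593  [base 6] 6^(6 + 1) + 6^6 + 1  →[6↦7]→  7^(7 + 1) + 7^7 + 1 = 6588345  −1 ⇒ G_5=6588344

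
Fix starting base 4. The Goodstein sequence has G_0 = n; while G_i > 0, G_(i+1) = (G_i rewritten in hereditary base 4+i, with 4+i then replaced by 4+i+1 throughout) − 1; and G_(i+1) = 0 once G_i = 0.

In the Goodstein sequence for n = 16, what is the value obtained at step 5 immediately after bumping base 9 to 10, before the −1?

40

G_0 = 16. HB_4(16) = 4^2. Bump = 25. G_1 = 24.
G_1 = 24. HB_5(24) = 4·5 + 4. Bump = 28. G_2 = 27.
G_2 = 27. HB_6(27) = 4·6 + 3. Bump = 31. G_3 = 30.
G_3 = 30. HB_7(30) = 4·7 + 2. Bump = 34. G_4 = 33.
G_4 = 33. HB_8(33) = 4·8 + 1. Bump = 37. G_5 = 36.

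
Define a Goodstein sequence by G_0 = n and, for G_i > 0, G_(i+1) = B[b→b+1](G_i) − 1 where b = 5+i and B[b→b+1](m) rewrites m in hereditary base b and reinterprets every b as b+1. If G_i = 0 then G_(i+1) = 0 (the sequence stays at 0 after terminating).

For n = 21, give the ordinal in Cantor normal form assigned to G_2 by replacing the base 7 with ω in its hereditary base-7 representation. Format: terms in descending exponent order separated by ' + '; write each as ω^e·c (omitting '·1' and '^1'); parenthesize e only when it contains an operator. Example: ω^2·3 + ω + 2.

ω·3 + 6

21 —HB5→ 4·5 + 1 —bump→ 4·6 + 1 = 25 —(−1)→ 24
24 —HB6→ 4·6 —bump→ 4·7 = 28 —(−1)→ 27
27 —HB7→ 3·7 + 6 —bump→ 3·8 + 6 = 30 —(−1)→ 29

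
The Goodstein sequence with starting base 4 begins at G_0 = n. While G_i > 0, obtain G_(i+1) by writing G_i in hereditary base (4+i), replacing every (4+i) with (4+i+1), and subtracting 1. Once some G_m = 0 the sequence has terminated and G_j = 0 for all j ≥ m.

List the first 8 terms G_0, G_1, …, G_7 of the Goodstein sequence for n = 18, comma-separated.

step 0: 18 = 4^2 + 2; sub 5 for 4: 5^2 + 2; = 27; G_1 = 27−1 = 26
step 1: 26 = 5^2 + 1; sub 6 for 5: 6^2 + 1; = 37; G_2 = 37−1 = 36
step 2: 36 = 6^2; sub 7 for 6: 7^2; = 49; G_3 = 49−1 = 48
step 3: 48 = 6·7 + 6; sub 8 for 7: 6·8 + 6; = 54; G_4 = 54−1 = 53
step 4: 53 = 6·8 + 5; sub 9 for 8: 6·9 + 5; = 59; G_5 = 59−1 = 58
step 5: 58 = 6·9 + 4; sub 10 for 9: 6·10 + 4; = 64; G_6 = 64−1 = 63
step 6: 63 = 6·10 + 3; sub 11 for 10: 6·11 + 3; = 69; G_7 = 69−1 = 68

18, 26, 36, 48, 53, 58, 63, 68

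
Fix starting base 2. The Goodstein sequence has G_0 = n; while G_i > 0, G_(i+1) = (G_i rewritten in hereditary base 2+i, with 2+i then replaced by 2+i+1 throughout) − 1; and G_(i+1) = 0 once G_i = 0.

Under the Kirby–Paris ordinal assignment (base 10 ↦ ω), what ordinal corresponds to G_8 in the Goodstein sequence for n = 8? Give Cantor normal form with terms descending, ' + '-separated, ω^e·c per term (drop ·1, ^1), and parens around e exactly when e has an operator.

[0] 8 ≡ 2^(2 + 1) (base 2). Lift 3: 81. −1: 80.
[1] 80 ≡ 2·3^3 + 2·3^2 + 2·3 + 2 (base 3). Lift 4: 554. −1: 553.
[2] 553 ≡ 2·4^4 + 2·4^2 + 2·4 + 1 (base 4). Lift 5: 6311. −1: 6310.
[3] 6310 ≡ 2·5^5 + 2·5^2 + 2·5 (base 5). Lift 6: 93396. −1: 93395.
[4] 93395 ≡ 2·6^6 + 2·6^2 + 6 + 5 (base 6). Lift 7: 1647196. −1: 1647195.
[5] 1647195 ≡ 2·7^7 + 2·7^2 + 7 + 4 (base 7). Lift 8: 33554572. −1: 33554571.
[6] 33554571 ≡ 2·8^8 + 2·8^2 + 8 + 3 (base 8). Lift 9: 774841152. −1: 774841151.
[7] 774841151 ≡ 2·9^9 + 2·9^2 + 9 + 2 (base 9). Lift 10: 20000000212. −1: 20000000211.
[8] 20000000211 ≡ 2·10^10 + 2·10^2 + 10 + 1 (base 10). Lift 11: 570623341476. −1: 570623341475.

ω^ω·2 + ω^2·2 + ω + 1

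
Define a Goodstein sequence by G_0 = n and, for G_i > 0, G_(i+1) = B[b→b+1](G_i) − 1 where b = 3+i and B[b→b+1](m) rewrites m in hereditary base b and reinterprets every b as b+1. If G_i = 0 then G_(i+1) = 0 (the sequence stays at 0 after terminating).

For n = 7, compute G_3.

9

base 3: 7 = 2·3 + 1; at 4: 2·4 + 1 = 9; next = 8
base 4: 8 = 2·4; at 5: 2·5 = 10; next = 9
base 5: 9 = 5 + 4; at 6: 6 + 4 = 10; next = 9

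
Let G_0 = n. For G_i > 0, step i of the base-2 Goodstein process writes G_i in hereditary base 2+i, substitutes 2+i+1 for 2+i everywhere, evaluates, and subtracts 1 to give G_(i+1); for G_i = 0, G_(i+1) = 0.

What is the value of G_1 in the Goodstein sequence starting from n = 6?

6 —HB2→ 2^2 + 2 —bump→ 3^3 + 3 = 30 —(−1)→ 29
29 —HB3→ 3^3 + 2 —bump→ 4^4 + 2 = 258 —(−1)→ 257

29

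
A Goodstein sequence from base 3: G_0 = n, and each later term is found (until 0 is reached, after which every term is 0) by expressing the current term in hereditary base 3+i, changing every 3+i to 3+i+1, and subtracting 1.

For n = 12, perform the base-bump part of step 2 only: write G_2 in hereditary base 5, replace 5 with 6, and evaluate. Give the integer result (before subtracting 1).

[0] 12 ≡ 3^2 + 3 (base 3). Lift 4: 20. −1: 19.
[1] 19 ≡ 4^2 + 3 (base 4). Lift 5: 28. −1: 27.

38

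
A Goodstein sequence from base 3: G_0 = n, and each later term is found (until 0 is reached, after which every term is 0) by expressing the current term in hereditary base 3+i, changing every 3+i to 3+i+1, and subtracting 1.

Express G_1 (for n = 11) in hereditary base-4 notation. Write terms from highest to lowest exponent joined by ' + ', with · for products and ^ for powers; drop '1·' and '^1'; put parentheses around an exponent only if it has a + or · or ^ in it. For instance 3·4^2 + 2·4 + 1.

4^2 + 1

(0) 11|_3 = 3^2 + 2 ↦ 4^2 + 2|_4 = 18 ⇒ 17
(1) 17|_4 = 4^2 + 1 ↦ 5^2 + 1|_5 = 26 ⇒ 25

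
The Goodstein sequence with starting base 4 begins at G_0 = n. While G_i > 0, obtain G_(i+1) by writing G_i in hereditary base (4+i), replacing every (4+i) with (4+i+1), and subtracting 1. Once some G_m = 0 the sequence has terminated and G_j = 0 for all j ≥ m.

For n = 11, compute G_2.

13

step 0: 11 = 2·4 + 3; sub 5 for 4: 2·5 + 3; = 13; G_1 = 13−1 = 12
step 1: 12 = 2·5 + 2; sub 6 for 5: 2·6 + 2; = 14; G_2 = 14−1 = 13
step 2: 13 = 2·6 + 1; sub 7 for 6: 2·7 + 1; = 15; G_3 = 15−1 = 14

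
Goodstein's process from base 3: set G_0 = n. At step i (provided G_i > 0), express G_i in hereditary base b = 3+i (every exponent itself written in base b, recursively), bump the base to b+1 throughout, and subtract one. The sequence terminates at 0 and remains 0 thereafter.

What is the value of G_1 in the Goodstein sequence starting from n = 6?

7

[0] 6 ≡ 2·3 (base 3). Lift 4: 8. −1: 7.
[1] 7 ≡ 4 + 3 (base 4). Lift 5: 8. −1: 7.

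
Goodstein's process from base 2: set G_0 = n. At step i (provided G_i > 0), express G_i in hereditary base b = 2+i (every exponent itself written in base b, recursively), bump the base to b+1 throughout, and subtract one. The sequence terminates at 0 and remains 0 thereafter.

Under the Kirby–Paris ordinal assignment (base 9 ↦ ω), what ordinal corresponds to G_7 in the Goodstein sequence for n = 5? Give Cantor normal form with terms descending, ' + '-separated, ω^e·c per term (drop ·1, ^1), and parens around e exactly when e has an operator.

ω^3·3 + ω^2·3 + ω·2 + 6

base 2: 5 = 2^2 + 1; at 3: 3^3 + 1 = 28; next = 27
base 3: 27 = 3^3; at 4: 4^4 = 256; next = 255
base 4: 255 = 3·4^3 + 3·4^2 + 3·4 + 3; at 5: 3·5^3 + 3·5^2 + 3·5 + 3 = 468; next = 467
base 5: 467 = 3·5^3 + 3·5^2 + 3·5 + 2; at 6: 3·6^3 + 3·6^2 + 3·6 + 2 = 776; next = 775
base 6: 775 = 3·6^3 + 3·6^2 + 3·6 + 1; at 7: 3·7^3 + 3·7^2 + 3·7 + 1 = 1198; next = 1197
base 7: 1197 = 3·7^3 + 3·7^2 + 3·7; at 8: 3·8^3 + 3·8^2 + 3·8 = 1752; next = 1751
base 8: 1751 = 3·8^3 + 3·8^2 + 2·8 + 7; at 9: 3·9^3 + 3·9^2 + 2·9 + 7 = 2455; next = 2454
base 9: 2454 = 3·9^3 + 3·9^2 + 2·9 + 6; at 10: 3·10^3 + 3·10^2 + 2·10 + 6 = 3326; next = 3325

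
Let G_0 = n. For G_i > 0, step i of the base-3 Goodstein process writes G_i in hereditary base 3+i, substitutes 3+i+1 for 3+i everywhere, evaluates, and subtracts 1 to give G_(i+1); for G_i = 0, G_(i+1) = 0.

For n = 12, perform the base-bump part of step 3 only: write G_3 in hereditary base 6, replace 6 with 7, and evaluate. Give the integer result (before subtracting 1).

50

[0] 12 ≡ 3^2 + 3 (base 3). Lift 4: 20. −1: 19.
[1] 19 ≡ 4^2 + 3 (base 4). Lift 5: 28. −1: 27.
[2] 27 ≡ 5^2 + 2 (base 5). Lift 6: 38. −1: 37.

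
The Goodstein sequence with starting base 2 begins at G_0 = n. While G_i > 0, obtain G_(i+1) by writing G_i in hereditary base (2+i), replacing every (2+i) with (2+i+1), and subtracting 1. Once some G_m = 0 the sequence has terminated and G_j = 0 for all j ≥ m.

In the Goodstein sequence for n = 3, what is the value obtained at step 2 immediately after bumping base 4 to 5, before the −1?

3 —HB2→ 2 + 1 —bump→ 3 + 1 = 4 —(−1)→ 3
3 —HB3→ 3 —bump→ 4 = 4 —(−1)→ 3
3 —HB4→ 3 —bump→ 3 = 3 —(−1)→ 2

3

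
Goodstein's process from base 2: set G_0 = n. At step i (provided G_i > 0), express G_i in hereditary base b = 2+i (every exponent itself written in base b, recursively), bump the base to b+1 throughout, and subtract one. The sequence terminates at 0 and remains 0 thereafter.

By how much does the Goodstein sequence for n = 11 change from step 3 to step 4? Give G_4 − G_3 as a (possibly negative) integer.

G_0 = 11. HB_2(11) = 2^(2 + 1) + 2 + 1. Bump = 85. G_1 = 84.
G_1 = 84. HB_3(84) = 3^(3 + 1) + 3. Bump = 1028. G_2 = 1027.
G_2 = 1027. HB_4(1027) = 4^(4 + 1) + 3. Bump = 15628. G_3 = 15627.
G_3 = 15627. HB_5(15627) = 5^(5 + 1) + 2. Bump = 279938. G_4 = 279937.

264310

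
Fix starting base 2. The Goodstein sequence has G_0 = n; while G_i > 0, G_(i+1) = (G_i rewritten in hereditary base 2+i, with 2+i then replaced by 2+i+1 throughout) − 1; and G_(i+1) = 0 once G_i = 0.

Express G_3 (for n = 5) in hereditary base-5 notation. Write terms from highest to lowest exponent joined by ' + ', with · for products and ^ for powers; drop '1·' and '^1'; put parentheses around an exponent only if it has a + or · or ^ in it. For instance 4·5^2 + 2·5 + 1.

3·5^3 + 3·5^2 + 3·5 + 2

G_0 = 5. HB_2(5) = 2^2 + 1. Bump = 28. G_1 = 27.
G_1 = 27. HB_3(27) = 3^3. Bump = 256. G_2 = 255.
G_2 = 255. HB_4(255) = 3·4^3 + 3·4^2 + 3·4 + 3. Bump = 468. G_3 = 467.
G_3 = 467. HB_5(467) = 3·5^3 + 3·5^2 + 3·5 + 2. Bump = 776. G_4 = 775.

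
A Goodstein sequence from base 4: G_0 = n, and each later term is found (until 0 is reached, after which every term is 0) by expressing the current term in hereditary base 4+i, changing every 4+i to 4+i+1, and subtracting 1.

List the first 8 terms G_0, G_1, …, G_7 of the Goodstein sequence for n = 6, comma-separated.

base 4: 6 = 4 + 2; at 5: 5 + 2 = 7; next = 6
base 5: 6 = 5 + 1; at 6: 6 + 1 = 7; next = 6
base 6: 6 = 6; at 7: 7 = 7; next = 6
base 7: 6 = 6; at 8: 6 = 6; next = 5
base 8: 5 = 5; at 9: 5 = 5; next = 4
base 9: 4 = 4; at 10: 4 = 4; next = 3
base 10: 3 = 3; at 11: 3 = 3; next = 2

6, 6, 6, 6, 5, 4, 3, 2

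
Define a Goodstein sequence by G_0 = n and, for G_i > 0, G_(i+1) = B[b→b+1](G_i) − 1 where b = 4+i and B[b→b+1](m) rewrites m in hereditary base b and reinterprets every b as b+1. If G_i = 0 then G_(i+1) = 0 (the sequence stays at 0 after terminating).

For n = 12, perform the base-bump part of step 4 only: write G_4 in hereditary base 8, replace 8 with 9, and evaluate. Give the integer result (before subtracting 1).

[0] 12 ≡ 3·4 (base 4). Lift 5: 15. −1: 14.
[1] 14 ≡ 2·5 + 4 (base 5). Lift 6: 16. −1: 15.
[2] 15 ≡ 2·6 + 3 (base 6). Lift 7: 17. −1: 16.
[3] 16 ≡ 2·7 + 2 (base 7). Lift 8: 18. −1: 17.
[4] 17 ≡ 2·8 + 1 (base 8). Lift 9: 19. −1: 18.

19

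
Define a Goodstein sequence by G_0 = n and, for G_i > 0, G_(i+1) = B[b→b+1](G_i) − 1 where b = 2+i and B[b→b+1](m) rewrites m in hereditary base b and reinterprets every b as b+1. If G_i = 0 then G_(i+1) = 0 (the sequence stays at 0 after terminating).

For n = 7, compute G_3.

(0) 7|_2 = 2^2 + 2 + 1 ↦ 3^3 + 3 + 1|_3 = 31 ⇒ 30
(1) 30|_3 = 3^3 + 3 ↦ 4^4 + 4|_4 = 260 ⇒ 259
(2) 259|_4 = 4^4 + 3 ↦ 5^5 + 3|_5 = 3128 ⇒ 3127

3127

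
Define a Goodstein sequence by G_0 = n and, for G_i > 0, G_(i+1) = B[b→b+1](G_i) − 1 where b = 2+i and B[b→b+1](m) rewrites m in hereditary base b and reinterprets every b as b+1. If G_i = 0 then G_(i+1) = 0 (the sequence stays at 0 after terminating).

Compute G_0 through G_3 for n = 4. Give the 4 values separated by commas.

step 0: 4 = 2^2; sub 3 for 2: 3^3; = 27; G_1 = 27−1 = 26
step 1: 26 = 2·3^2 + 2·3 + 2; sub 4 for 3: 2·4^2 + 2·4 + 2; = 42; G_2 = 42−1 = 41
step 2: 41 = 2·4^2 + 2·4 + 1; sub 5 for 4: 2·5^2 + 2·5 + 1; = 61; G_3 = 61−1 = 60

4, 26, 41, 60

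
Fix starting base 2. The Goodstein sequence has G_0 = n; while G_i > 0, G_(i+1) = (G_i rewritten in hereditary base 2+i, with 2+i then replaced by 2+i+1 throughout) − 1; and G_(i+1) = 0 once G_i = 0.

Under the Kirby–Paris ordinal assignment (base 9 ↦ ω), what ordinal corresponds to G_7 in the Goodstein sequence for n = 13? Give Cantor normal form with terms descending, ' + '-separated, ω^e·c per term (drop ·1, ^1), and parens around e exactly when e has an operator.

G_0 = 13. HB_2(13) = 2^(2 + 1) + 2^2 + 1. Bump = 109. G_1 = 108.
G_1 = 108. HB_3(108) = 3^(3 + 1) + 3^3. Bump = 1280. G_2 = 1279.
G_2 = 1279. HB_4(1279) = 4^(4 + 1) + 3·4^3 + 3·4^2 + 3·4 + 3. Bump = 16093. G_3 = 16092.
G_3 = 16092. HB_5(16092) = 5^(5 + 1) + 3·5^3 + 3·5^2 + 3·5 + 2. Bump = 280712. G_4 = 280711.
G_4 = 280711. HB_6(280711) = 6^(6 + 1) + 3·6^3 + 3·6^2 + 3·6 + 1. Bump = 5765999. G_5 = 5765998.
G_5 = 5765998. HB_7(5765998) = 7^(7 + 1) + 3·7^3 + 3·7^2 + 3·7. Bump = 134219480. G_6 = 134219479.
G_6 = 134219479. HB_8(134219479) = 8^(8 + 1) + 3·8^3 + 3·8^2 + 2·8 + 7. Bump = 3486786856. G_7 = 3486786855.

ω^(ω + 1) + ω^3·3 + ω^2·3 + ω·2 + 6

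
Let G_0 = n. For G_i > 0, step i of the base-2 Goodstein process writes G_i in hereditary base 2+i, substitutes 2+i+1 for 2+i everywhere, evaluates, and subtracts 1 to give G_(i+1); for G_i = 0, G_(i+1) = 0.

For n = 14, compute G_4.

[0] 14 ≡ 2^(2 + 1) + 2^2 + 2 (base 2). Lift 3: 111. −1: 110.
[1] 110 ≡ 3^(3 + 1) + 3^3 + 2 (base 3). Lift 4: 1282. −1: 1281.
[2] 1281 ≡ 4^(4 + 1) + 4^4 + 1 (base 4). Lift 5: 18751. −1: 18750.
[3] 18750 ≡ 5^(5 + 1) + 5^5 (base 5). Lift 6: 326592. −1: 326591.
[4] 326591 ≡ 6^(6 + 1) + 5·6^5 + 5·6^4 + 5·6^3 + 5·6^2 + 5·6 + 5 (base 6). Lift 7: 5862841. −1: 5862840.

326591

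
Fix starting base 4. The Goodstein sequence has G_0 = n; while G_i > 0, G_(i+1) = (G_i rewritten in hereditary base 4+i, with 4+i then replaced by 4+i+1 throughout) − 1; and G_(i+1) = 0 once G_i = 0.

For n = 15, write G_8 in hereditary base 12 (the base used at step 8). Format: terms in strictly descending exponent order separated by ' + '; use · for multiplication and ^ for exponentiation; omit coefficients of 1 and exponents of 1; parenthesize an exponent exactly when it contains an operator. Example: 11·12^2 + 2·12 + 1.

base 4: 15 = 3·4 + 3; at 5: 3·5 + 3 = 18; next = 17
base 5: 17 = 3·5 + 2; at 6: 3·6 + 2 = 20; next = 19
base 6: 19 = 3·6 + 1; at 7: 3·7 + 1 = 22; next = 21
base 7: 21 = 3·7; at 8: 3·8 = 24; next = 23
base 8: 23 = 2·8 + 7; at 9: 2·9 + 7 = 25; next = 24
base 9: 24 = 2·9 + 6; at 10: 2·10 + 6 = 26; next = 25
base 10: 25 = 2·10 + 5; at 11: 2·11 + 5 = 27; next = 26
base 11: 26 = 2·11 + 4; at 12: 2·12 + 4 = 28; next = 27

2·12 + 3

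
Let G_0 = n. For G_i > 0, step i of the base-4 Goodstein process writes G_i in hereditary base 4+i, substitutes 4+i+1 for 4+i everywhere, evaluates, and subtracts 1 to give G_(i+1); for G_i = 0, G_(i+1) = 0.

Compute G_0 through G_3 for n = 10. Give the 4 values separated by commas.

10, 11, 12, 13

10 —HB4→ 2·4 + 2 —bump→ 2·5 + 2 = 12 —(−1)→ 11
11 —HB5→ 2·5 + 1 —bump→ 2·6 + 1 = 13 —(−1)→ 12
12 —HB6→ 2·6 —bump→ 2·7 = 14 —(−1)→ 13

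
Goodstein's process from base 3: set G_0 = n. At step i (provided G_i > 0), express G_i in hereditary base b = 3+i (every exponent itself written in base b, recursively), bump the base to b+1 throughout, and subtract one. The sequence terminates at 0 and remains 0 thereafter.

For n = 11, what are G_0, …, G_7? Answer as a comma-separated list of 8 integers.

(0) 11|_3 = 3^2 + 2 ↦ 4^2 + 2|_4 = 18 ⇒ 17
(1) 17|_4 = 4^2 + 1 ↦ 5^2 + 1|_5 = 26 ⇒ 25
(2) 25|_5 = 5^2 ↦ 6^2|_6 = 36 ⇒ 35
(3) 35|_6 = 5·6 + 5 ↦ 5·7 + 5|_7 = 40 ⇒ 39
(4) 39|_7 = 5·7 + 4 ↦ 5·8 + 4|_8 = 44 ⇒ 43
(5) 43|_8 = 5·8 + 3 ↦ 5·9 + 3|_9 = 48 ⇒ 47
(6) 47|_9 = 5·9 + 2 ↦ 5·10 + 2|_10 = 52 ⇒ 51

11, 17, 25, 35, 39, 43, 47, 51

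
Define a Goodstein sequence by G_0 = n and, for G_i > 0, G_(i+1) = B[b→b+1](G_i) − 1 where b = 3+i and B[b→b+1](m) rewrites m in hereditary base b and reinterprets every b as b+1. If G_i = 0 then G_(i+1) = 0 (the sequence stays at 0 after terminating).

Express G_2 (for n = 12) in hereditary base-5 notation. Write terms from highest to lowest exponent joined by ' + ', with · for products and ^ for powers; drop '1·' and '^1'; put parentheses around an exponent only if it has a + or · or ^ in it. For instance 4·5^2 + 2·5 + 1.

step 0: 12 = 3^2 + 3; sub 4 for 3: 4^2 + 4; = 20; G_1 = 20−1 = 19
step 1: 19 = 4^2 + 3; sub 5 for 4: 5^2 + 3; = 28; G_2 = 28−1 = 27
step 2: 27 = 5^2 + 2; sub 6 for 5: 6^2 + 2; = 38; G_3 = 38−1 = 37

5^2 + 2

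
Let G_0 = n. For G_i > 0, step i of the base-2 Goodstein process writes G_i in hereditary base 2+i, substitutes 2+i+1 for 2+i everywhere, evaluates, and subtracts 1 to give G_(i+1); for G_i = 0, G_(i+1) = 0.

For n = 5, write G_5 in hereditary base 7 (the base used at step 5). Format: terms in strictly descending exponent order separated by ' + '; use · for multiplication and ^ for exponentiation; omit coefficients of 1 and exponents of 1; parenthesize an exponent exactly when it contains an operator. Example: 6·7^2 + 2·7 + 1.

step 0: 5 = 2^2 + 1; sub 3 for 2: 3^3 + 1; = 28; G_1 = 28−1 = 27
step 1: 27 = 3^3; sub 4 for 3: 4^4; = 256; G_2 = 256−1 = 255
step 2: 255 = 3·4^3 + 3·4^2 + 3·4 + 3; sub 5 for 4: 3·5^3 + 3·5^2 + 3·5 + 3; = 468; G_3 = 468−1 = 467
step 3: 467 = 3·5^3 + 3·5^2 + 3·5 + 2; sub 6 for 5: 3·6^3 + 3·6^2 + 3·6 + 2; = 776; G_4 = 776−1 = 775
step 4: 775 = 3·6^3 + 3·6^2 + 3·6 + 1; sub 7 for 6: 3·7^3 + 3·7^2 + 3·7 + 1; = 1198; G_5 = 1198−1 = 1197
step 5: 1197 = 3·7^3 + 3·7^2 + 3·7; sub 8 for 7: 3·8^3 + 3·8^2 + 3·8; = 1752; G_6 = 1752−1 = 1751

3·7^3 + 3·7^2 + 3·7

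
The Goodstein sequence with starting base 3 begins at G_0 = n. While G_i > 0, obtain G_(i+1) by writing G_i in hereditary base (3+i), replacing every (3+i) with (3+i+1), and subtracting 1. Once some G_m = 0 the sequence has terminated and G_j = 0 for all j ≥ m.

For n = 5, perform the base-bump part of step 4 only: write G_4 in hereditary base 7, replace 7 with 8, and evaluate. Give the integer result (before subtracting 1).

4

[0] 5 ≡ 3 + 2 (base 3). Lift 4: 6. −1: 5.
[1] 5 ≡ 4 + 1 (base 4). Lift 5: 6. −1: 5.
[2] 5 ≡ 5 (base 5). Lift 6: 6. −1: 5.
[3] 5 ≡ 5 (base 6). Lift 7: 5. −1: 4.
[4] 4 ≡ 4 (base 7). Lift 8: 4. −1: 3.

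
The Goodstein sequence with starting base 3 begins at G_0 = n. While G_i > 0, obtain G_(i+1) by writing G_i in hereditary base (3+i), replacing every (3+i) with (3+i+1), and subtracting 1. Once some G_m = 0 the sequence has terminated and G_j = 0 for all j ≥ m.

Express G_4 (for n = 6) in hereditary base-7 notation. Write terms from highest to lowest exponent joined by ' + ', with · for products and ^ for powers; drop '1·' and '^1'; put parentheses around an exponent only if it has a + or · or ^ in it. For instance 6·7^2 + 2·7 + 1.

[0] 6 ≡ 2·3 (base 3). Lift 4: 8. −1: 7.
[1] 7 ≡ 4 + 3 (base 4). Lift 5: 8. −1: 7.
[2] 7 ≡ 5 + 2 (base 5). Lift 6: 8. −1: 7.
[3] 7 ≡ 6 + 1 (base 6). Lift 7: 8. −1: 7.
[4] 7 ≡ 7 (base 7). Lift 8: 8. −1: 7.

7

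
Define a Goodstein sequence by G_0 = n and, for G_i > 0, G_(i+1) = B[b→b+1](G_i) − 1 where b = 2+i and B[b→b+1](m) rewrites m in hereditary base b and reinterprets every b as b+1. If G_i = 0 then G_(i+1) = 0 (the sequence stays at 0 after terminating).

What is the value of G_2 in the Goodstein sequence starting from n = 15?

1283

i=0: 15 = 2^(2 + 1) + 2^2 + 2 + 1 (b=2); 2→3: 3^(3 + 1) + 3^3 + 3 + 1 = 112; 112−1 = 111
i=1: 111 = 3^(3 + 1) + 3^3 + 3 (b=3); 3→4: 4^(4 + 1) + 4^4 + 4 = 1284; 1284−1 = 1283
i=2: 1283 = 4^(4 + 1) + 4^4 + 3 (b=4); 4→5: 5^(5 + 1) + 5^5 + 3 = 18753; 18753−1 = 18752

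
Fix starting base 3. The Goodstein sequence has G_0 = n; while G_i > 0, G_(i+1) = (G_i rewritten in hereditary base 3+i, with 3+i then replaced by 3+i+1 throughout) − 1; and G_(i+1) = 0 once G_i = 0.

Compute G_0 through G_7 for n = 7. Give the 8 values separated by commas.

[0] 7 ≡ 2·3 + 1 (base 3). Lift 4: 9. −1: 8.
[1] 8 ≡ 2·4 (base 4). Lift 5: 10. −1: 9.
[2] 9 ≡ 5 + 4 (base 5). Lift 6: 10. −1: 9.
[3] 9 ≡ 6 + 3 (base 6). Lift 7: 10. −1: 9.
[4] 9 ≡ 7 + 2 (base 7). Lift 8: 10. −1: 9.
[5] 9 ≡ 8 + 1 (base 8). Lift 9: 10. −1: 9.
[6] 9 ≡ 9 (base 9). Lift 10: 10. −1: 9.

7, 8, 9, 9, 9, 9, 9, 9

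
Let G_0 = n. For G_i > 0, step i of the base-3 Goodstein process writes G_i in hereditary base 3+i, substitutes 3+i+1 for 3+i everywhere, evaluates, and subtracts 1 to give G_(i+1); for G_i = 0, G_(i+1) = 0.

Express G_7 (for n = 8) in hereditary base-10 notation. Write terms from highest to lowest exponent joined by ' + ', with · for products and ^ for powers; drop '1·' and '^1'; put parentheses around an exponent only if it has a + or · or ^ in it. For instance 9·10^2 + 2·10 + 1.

G_0=8  [base 3] 2·3 + 2  →[3↦4]→  2·4 + 2 = 10  −1 ⇒ G_1=9
G_1=9  [base 4] 2·4 + 1  →[4↦5]→  2·5 + 1 = 11  −1 ⇒ G_2=10
G_2=10  [base 5] 2·5  →[5↦6]→  2·6 = 12  −1 ⇒ G_3=11
G_3=11  [base 6] 6 + 5  →[6↦7]→  7 + 5 = 12  −1 ⇒ G_4=11
G_4=11  [base 7] 7 + 4  →[7↦8]→  8 + 4 = 12  −1 ⇒ G_5=11
G_5=11  [base 8] 8 + 3  →[8↦9]→  9 + 3 = 12  −1 ⇒ G_6=11
G_6=11  [base 9] 9 + 2  →[9↦10]→  10 + 2 = 12  −1 ⇒ G_7=11

10 + 1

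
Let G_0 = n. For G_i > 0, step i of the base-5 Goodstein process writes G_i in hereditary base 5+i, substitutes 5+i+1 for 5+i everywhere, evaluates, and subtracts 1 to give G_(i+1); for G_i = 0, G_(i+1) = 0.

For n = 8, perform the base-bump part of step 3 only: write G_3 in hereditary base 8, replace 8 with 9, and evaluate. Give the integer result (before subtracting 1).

[0] 8 ≡ 5 + 3 (base 5). Lift 6: 9. −1: 8.
[1] 8 ≡ 6 + 2 (base 6). Lift 7: 9. −1: 8.
[2] 8 ≡ 7 + 1 (base 7). Lift 8: 9. −1: 8.
[3] 8 ≡ 8 (base 8). Lift 9: 9. −1: 8.

9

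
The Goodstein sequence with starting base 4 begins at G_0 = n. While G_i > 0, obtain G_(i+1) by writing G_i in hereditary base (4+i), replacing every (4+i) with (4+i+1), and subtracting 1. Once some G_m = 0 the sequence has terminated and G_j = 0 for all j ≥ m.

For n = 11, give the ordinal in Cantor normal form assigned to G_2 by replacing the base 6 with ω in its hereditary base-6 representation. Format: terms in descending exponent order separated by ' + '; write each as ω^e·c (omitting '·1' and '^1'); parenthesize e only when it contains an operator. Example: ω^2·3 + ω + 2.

[0] 11 ≡ 2·4 + 3 (base 4). Lift 5: 13. −1: 12.
[1] 12 ≡ 2·5 + 2 (base 5). Lift 6: 14. −1: 13.
[2] 13 ≡ 2·6 + 1 (base 6). Lift 7: 15. −1: 14.

ω·2 + 1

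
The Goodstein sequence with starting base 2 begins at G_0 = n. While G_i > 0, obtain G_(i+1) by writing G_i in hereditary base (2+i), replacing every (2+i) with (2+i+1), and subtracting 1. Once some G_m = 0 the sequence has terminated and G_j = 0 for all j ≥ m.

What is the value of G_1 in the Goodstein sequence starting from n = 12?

[0] 12 ≡ 2^(2 + 1) + 2^2 (base 2). Lift 3: 108. −1: 107.
[1] 107 ≡ 3^(3 + 1) + 2·3^2 + 2·3 + 2 (base 3). Lift 4: 1066. −1: 1065.

107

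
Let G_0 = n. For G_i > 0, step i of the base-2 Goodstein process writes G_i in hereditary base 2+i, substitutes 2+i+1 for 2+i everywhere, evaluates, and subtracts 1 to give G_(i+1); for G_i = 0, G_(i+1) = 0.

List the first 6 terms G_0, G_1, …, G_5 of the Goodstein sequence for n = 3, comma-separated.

base 2: 3 = 2 + 1; at 3: 3 + 1 = 4; next = 3
base 3: 3 = 3; at 4: 4 = 4; next = 3
base 4: 3 = 3; at 5: 3 = 3; next = 2
base 5: 2 = 2; at 6: 2 = 2; next = 1
base 6: 1 = 1; at 7: 1 = 1; next = 0

3, 3, 3, 2, 1, 0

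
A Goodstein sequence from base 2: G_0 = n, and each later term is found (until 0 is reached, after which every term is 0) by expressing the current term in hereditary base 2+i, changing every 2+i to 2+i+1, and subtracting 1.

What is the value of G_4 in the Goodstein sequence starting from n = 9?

140743

(0) 9|_2 = 2^(2 + 1) + 1 ↦ 3^(3 + 1) + 1|_3 = 82 ⇒ 81
(1) 81|_3 = 3^(3 + 1) ↦ 4^(4 + 1)|_4 = 1024 ⇒ 1023
(2) 1023|_4 = 3·4^4 + 3·4^3 + 3·4^2 + 3·4 + 3 ↦ 3·5^5 + 3·5^3 + 3·5^2 + 3·5 + 3|_5 = 9843 ⇒ 9842
(3) 9842|_5 = 3·5^5 + 3·5^3 + 3·5^2 + 3·5 + 2 ↦ 3·6^6 + 3·6^3 + 3·6^2 + 3·6 + 2|_6 = 140744 ⇒ 140743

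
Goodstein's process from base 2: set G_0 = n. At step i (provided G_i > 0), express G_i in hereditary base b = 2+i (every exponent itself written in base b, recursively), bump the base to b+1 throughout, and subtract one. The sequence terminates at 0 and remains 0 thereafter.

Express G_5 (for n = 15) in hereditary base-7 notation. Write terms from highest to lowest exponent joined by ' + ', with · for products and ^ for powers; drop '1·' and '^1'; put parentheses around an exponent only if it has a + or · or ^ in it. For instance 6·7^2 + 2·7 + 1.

15 —HB2→ 2^(2 + 1) + 2^2 + 2 + 1 —bump→ 3^(3 + 1) + 3^3 + 3 + 1 = 112 —(−1)→ 111
111 —HB3→ 3^(3 + 1) + 3^3 + 3 —bump→ 4^(4 + 1) + 4^4 + 4 = 1284 —(−1)→ 1283
1283 —HB4→ 4^(4 + 1) + 4^4 + 3 —bump→ 5^(5 + 1) + 5^5 + 3 = 18753 —(−1)→ 18752
18752 —HB5→ 5^(5 + 1) + 5^5 + 2 —bump→ 6^(6 + 1) + 6^6 + 2 = 326594 —(−1)→ 326593
326593 —HB6→ 6^(6 + 1) + 6^6 + 1 —bump→ 7^(7 + 1) + 7^7 + 1 = 6588345 —(−1)→ 6588344

7^(7 + 1) + 7^7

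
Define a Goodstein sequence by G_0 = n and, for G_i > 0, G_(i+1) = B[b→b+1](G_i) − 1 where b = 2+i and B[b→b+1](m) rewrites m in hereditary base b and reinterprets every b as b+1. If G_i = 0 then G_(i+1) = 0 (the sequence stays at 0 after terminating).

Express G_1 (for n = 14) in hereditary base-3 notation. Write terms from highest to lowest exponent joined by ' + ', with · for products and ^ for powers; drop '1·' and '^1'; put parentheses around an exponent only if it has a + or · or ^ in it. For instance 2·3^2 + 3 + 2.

3^(3 + 1) + 3^3 + 2

14 —HB2→ 2^(2 + 1) + 2^2 + 2 —bump→ 3^(3 + 1) + 3^3 + 3 = 111 —(−1)→ 110
110 —HB3→ 3^(3 + 1) + 3^3 + 2 —bump→ 4^(4 + 1) + 4^4 + 2 = 1282 —(−1)→ 1281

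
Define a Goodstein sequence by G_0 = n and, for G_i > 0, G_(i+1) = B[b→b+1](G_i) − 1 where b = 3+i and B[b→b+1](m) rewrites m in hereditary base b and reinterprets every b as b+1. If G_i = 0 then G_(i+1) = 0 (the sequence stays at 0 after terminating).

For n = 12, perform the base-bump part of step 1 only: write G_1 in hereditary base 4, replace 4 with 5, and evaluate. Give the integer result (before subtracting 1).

28

i=0: 12 = 3^2 + 3 (b=3); 3→4: 4^2 + 4 = 20; 20−1 = 19
i=1: 19 = 4^2 + 3 (b=4); 4→5: 5^2 + 3 = 28; 28−1 = 27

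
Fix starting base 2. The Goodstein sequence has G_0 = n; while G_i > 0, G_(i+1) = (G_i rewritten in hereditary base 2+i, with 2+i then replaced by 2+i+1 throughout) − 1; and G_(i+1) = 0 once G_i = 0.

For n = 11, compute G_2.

[0] 11 ≡ 2^(2 + 1) + 2 + 1 (base 2). Lift 3: 85. −1: 84.
[1] 84 ≡ 3^(3 + 1) + 3 (base 3). Lift 4: 1028. −1: 1027.

1027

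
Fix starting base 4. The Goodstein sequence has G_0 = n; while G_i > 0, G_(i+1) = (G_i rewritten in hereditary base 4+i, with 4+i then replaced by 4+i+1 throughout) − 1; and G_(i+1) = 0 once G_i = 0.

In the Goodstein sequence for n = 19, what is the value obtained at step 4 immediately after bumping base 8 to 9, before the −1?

G_0 = 19. HB_4(19) = 4^2 + 3. Bump = 28. G_1 = 27.
G_1 = 27. HB_5(27) = 5^2 + 2. Bump = 38. G_2 = 37.
G_2 = 37. HB_6(37) = 6^2 + 1. Bump = 50. G_3 = 49.
G_3 = 49. HB_7(49) = 7^2. Bump = 64. G_4 = 63.
G_4 = 63. HB_8(63) = 7·8 + 7. Bump = 70. G_5 = 69.

70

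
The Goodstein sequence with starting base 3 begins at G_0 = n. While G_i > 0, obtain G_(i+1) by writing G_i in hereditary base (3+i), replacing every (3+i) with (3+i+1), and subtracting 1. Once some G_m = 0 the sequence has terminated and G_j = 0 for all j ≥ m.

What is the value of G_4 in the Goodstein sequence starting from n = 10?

30

step 0: 10 = 3^2 + 1; sub 4 for 3: 4^2 + 1; = 17; G_1 = 17−1 = 16
step 1: 16 = 4^2; sub 5 for 4: 5^2; = 25; G_2 = 25−1 = 24
step 2: 24 = 4·5 + 4; sub 6 for 5: 4·6 + 4; = 28; G_3 = 28−1 = 27
step 3: 27 = 4·6 + 3; sub 7 for 6: 4·7 + 3; = 31; G_4 = 31−1 = 30
step 4: 30 = 4·7 + 2; sub 8 for 7: 4·8 + 2; = 34; G_5 = 34−1 = 33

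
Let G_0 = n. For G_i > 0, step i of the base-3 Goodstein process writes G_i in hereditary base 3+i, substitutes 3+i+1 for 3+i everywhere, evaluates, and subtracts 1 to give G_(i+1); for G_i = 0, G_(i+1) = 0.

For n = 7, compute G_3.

i=0: 7 = 2·3 + 1 (b=3); 3→4: 2·4 + 1 = 9; 9−1 = 8
i=1: 8 = 2·4 (b=4); 4→5: 2·5 = 10; 10−1 = 9
i=2: 9 = 5 + 4 (b=5); 5→6: 6 + 4 = 10; 10−1 = 9
i=3: 9 = 6 + 3 (b=6); 6→7: 7 + 3 = 10; 10−1 = 9

9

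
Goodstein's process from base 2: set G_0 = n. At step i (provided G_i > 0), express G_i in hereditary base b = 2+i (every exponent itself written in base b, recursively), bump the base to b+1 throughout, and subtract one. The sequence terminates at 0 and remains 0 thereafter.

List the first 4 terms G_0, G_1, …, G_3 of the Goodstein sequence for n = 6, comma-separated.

6, 29, 257, 3125

step 0: 6 = 2^2 + 2; sub 3 for 2: 3^3 + 3; = 30; G_1 = 30−1 = 29
step 1: 29 = 3^3 + 2; sub 4 for 3: 4^4 + 2; = 258; G_2 = 258−1 = 257
step 2: 257 = 4^4 + 1; sub 5 for 4: 5^5 + 1; = 3126; G_3 = 3126−1 = 3125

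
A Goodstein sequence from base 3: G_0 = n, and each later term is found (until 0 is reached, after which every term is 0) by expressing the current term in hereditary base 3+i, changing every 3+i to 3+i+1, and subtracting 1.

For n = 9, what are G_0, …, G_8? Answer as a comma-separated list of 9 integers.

9, 15, 17, 19, 21, 23, 24, 25, 26

step 0: 9 = 3^2; sub 4 for 3: 4^2; = 16; G_1 = 16−1 = 15
step 1: 15 = 3·4 + 3; sub 5 for 4: 3·5 + 3; = 18; G_2 = 18−1 = 17
step 2: 17 = 3·5 + 2; sub 6 for 5: 3·6 + 2; = 20; G_3 = 20−1 = 19
step 3: 19 = 3·6 + 1; sub 7 for 6: 3·7 + 1; = 22; G_4 = 22−1 = 21
step 4: 21 = 3·7; sub 8 for 7: 3·8; = 24; G_5 = 24−1 = 23
step 5: 23 = 2·8 + 7; sub 9 for 8: 2·9 + 7; = 25; G_6 = 25−1 = 24
step 6: 24 = 2·9 + 6; sub 10 for 9: 2·10 + 6; = 26; G_7 = 26−1 = 25
step 7: 25 = 2·10 + 5; sub 11 for 10: 2·11 + 5; = 27; G_8 = 27−1 = 26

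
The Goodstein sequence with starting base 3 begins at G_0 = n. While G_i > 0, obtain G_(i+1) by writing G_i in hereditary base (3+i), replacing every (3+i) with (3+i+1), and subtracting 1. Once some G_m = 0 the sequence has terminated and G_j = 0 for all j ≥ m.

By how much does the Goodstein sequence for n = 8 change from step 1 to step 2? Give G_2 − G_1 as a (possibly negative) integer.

i=0: 8 = 2·3 + 2 (b=3); 3→4: 2·4 + 2 = 10; 10−1 = 9
i=1: 9 = 2·4 + 1 (b=4); 4→5: 2·5 + 1 = 11; 11−1 = 10

1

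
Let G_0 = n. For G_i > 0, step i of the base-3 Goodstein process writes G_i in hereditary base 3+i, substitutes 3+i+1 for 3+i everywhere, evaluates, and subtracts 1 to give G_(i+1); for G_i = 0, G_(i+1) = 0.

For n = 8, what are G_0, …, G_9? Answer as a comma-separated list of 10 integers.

G_0=8  [base 3] 2·3 + 2  →[3↦4]→  2·4 + 2 = 10  −1 ⇒ G_1=9
G_1=9  [base 4] 2·4 + 1  →[4↦5]→  2·5 + 1 = 11  −1 ⇒ G_2=10
G_2=10  [base 5] 2·5  →[5↦6]→  2·6 = 12  −1 ⇒ G_3=11
G_3=11  [base 6] 6 + 5  →[6↦7]→  7 + 5 = 12  −1 ⇒ G_4=11
G_4=11  [base 7] 7 + 4  →[7↦8]→  8 + 4 = 12  −1 ⇒ G_5=11
G_5=11  [base 8] 8 + 3  →[8↦9]→  9 + 3 = 12  −1 ⇒ G_6=11
G_6=11  [base 9] 9 + 2  →[9↦10]→  10 + 2 = 12  −1 ⇒ G_7=11
G_7=11  [base 10] 10 + 1  →[10↦11]→  11 + 1 = 12  −1 ⇒ G_8=11
G_8=11  [base 11] 11  →[11↦12]→  12 = 12  −1 ⇒ G_9=11

8, 9, 10, 11, 11, 11, 11, 11, 11, 11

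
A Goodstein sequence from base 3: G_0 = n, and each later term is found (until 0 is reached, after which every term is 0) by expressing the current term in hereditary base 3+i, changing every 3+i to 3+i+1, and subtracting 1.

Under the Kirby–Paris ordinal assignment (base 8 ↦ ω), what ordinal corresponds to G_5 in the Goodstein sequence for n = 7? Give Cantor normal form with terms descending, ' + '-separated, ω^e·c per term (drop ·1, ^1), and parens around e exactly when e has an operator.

base 3: 7 = 2·3 + 1; at 4: 2·4 + 1 = 9; next = 8
base 4: 8 = 2·4; at 5: 2·5 = 10; next = 9
base 5: 9 = 5 + 4; at 6: 6 + 4 = 10; next = 9
base 6: 9 = 6 + 3; at 7: 7 + 3 = 10; next = 9
base 7: 9 = 7 + 2; at 8: 8 + 2 = 10; next = 9
base 8: 9 = 8 + 1; at 9: 9 + 1 = 10; next = 9

ω + 1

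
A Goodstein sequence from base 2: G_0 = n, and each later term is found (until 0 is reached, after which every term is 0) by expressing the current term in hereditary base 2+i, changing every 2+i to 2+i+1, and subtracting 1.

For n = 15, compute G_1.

111

step 0: 15 = 2^(2 + 1) + 2^2 + 2 + 1; sub 3 for 2: 3^(3 + 1) + 3^3 + 3 + 1; = 112; G_1 = 112−1 = 111
step 1: 111 = 3^(3 + 1) + 3^3 + 3; sub 4 for 3: 4^(4 + 1) + 4^4 + 4; = 1284; G_2 = 1284−1 = 1283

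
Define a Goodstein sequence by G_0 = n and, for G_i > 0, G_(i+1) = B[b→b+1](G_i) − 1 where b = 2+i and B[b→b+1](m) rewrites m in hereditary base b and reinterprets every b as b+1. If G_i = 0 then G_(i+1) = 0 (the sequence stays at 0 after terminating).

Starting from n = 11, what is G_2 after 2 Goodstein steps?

i=0: 11 = 2^(2 + 1) + 2 + 1 (b=2); 2→3: 3^(3 + 1) + 3 + 1 = 85; 85−1 = 84
i=1: 84 = 3^(3 + 1) + 3 (b=3); 3→4: 4^(4 + 1) + 4 = 1028; 1028−1 = 1027

1027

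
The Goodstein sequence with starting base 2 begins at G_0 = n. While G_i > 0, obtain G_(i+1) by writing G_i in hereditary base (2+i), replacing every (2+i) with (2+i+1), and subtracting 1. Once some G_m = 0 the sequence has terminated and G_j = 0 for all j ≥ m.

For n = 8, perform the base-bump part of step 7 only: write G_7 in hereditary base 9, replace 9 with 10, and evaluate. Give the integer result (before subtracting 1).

20000000212

i=0: 8 = 2^(2 + 1) (b=2); 2→3: 3^(3 + 1) = 81; 81−1 = 80
i=1: 80 = 2·3^3 + 2·3^2 + 2·3 + 2 (b=3); 3→4: 2·4^4 + 2·4^2 + 2·4 + 2 = 554; 554−1 = 553
i=2: 553 = 2·4^4 + 2·4^2 + 2·4 + 1 (b=4); 4→5: 2·5^5 + 2·5^2 + 2·5 + 1 = 6311; 6311−1 = 6310
i=3: 6310 = 2·5^5 + 2·5^2 + 2·5 (b=5); 5→6: 2·6^6 + 2·6^2 + 2·6 = 93396; 93396−1 = 93395
i=4: 93395 = 2·6^6 + 2·6^2 + 6 + 5 (b=6); 6→7: 2·7^7 + 2·7^2 + 7 + 5 = 1647196; 1647196−1 = 1647195
i=5: 1647195 = 2·7^7 + 2·7^2 + 7 + 4 (b=7); 7→8: 2·8^8 + 2·8^2 + 8 + 4 = 33554572; 33554572−1 = 33554571
i=6: 33554571 = 2·8^8 + 2·8^2 + 8 + 3 (b=8); 8→9: 2·9^9 + 2·9^2 + 9 + 3 = 774841152; 774841152−1 = 774841151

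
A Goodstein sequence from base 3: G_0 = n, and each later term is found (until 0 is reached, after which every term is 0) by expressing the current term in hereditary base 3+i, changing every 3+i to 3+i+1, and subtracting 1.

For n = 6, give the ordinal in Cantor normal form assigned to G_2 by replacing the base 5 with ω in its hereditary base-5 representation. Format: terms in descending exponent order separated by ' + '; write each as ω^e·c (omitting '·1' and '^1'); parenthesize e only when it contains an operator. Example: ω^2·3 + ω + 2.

i=0: 6 = 2·3 (b=3); 3→4: 2·4 = 8; 8−1 = 7
i=1: 7 = 4 + 3 (b=4); 4→5: 5 + 3 = 8; 8−1 = 7
i=2: 7 = 5 + 2 (b=5); 5→6: 6 + 2 = 8; 8−1 = 7

ω + 2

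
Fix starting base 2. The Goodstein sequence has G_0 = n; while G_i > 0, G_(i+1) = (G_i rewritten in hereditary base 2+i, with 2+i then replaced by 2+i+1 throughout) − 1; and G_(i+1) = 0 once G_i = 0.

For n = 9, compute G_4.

[0] 9 ≡ 2^(2 + 1) + 1 (base 2). Lift 3: 82. −1: 81.
[1] 81 ≡ 3^(3 + 1) (base 3). Lift 4: 1024. −1: 1023.
[2] 1023 ≡ 3·4^4 + 3·4^3 + 3·4^2 + 3·4 + 3 (base 4). Lift 5: 9843. −1: 9842.
[3] 9842 ≡ 3·5^5 + 3·5^3 + 3·5^2 + 3·5 + 2 (base 5). Lift 6: 140744. −1: 140743.
[4] 140743 ≡ 3·6^6 + 3·6^3 + 3·6^2 + 3·6 + 1 (base 6). Lift 7: 2471827. −1: 2471826.

140743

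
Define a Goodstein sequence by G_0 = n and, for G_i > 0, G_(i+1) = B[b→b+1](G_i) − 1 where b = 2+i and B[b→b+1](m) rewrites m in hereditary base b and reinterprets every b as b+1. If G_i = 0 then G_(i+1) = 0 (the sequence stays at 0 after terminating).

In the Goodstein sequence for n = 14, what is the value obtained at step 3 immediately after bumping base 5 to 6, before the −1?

step 0: 14 = 2^(2 + 1) + 2^2 + 2; sub 3 for 2: 3^(3 + 1) + 3^3 + 3; = 111; G_1 = 111−1 = 110
step 1: 110 = 3^(3 + 1) + 3^3 + 2; sub 4 for 3: 4^(4 + 1) + 4^4 + 2; = 1282; G_2 = 1282−1 = 1281
step 2: 1281 = 4^(4 + 1) + 4^4 + 1; sub 5 for 4: 5^(5 + 1) + 5^5 + 1; = 18751; G_3 = 18751−1 = 18750
step 3: 18750 = 5^(5 + 1) + 5^5; sub 6 for 5: 6^(6 + 1) + 6^6; = 326592; G_4 = 326592−1 = 326591

326592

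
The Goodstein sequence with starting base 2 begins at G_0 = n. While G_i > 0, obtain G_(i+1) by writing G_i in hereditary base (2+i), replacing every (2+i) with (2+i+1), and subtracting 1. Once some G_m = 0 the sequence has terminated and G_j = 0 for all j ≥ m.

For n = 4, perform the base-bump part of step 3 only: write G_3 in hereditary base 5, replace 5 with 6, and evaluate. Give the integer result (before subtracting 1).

84

step 0: 4 = 2^2; sub 3 for 2: 3^3; = 27; G_1 = 27−1 = 26
step 1: 26 = 2·3^2 + 2·3 + 2; sub 4 for 3: 2·4^2 + 2·4 + 2; = 42; G_2 = 42−1 = 41
step 2: 41 = 2·4^2 + 2·4 + 1; sub 5 for 4: 2·5^2 + 2·5 + 1; = 61; G_3 = 61−1 = 60
step 3: 60 = 2·5^2 + 2·5; sub 6 for 5: 2·6^2 + 2·6; = 84; G_4 = 84−1 = 83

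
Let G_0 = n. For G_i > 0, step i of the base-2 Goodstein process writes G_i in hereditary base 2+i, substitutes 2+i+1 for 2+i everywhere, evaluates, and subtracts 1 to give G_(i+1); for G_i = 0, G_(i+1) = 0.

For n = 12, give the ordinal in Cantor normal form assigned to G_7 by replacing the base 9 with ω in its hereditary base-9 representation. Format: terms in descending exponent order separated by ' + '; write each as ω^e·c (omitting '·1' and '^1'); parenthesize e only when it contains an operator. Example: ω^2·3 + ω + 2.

ω^(ω + 1) + ω^2·2 + ω + 2

G_0 = 12. HB_2(12) = 2^(2 + 1) + 2^2. Bump = 108. G_1 = 107.
G_1 = 107. HB_3(107) = 3^(3 + 1) + 2·3^2 + 2·3 + 2. Bump = 1066. G_2 = 1065.
G_2 = 1065. HB_4(1065) = 4^(4 + 1) + 2·4^2 + 2·4 + 1. Bump = 15686. G_3 = 15685.
G_3 = 15685. HB_5(15685) = 5^(5 + 1) + 2·5^2 + 2·5. Bump = 280020. G_4 = 280019.
G_4 = 280019. HB_6(280019) = 6^(6 + 1) + 2·6^2 + 6 + 5. Bump = 5764911. G_5 = 5764910.
G_5 = 5764910. HB_7(5764910) = 7^(7 + 1) + 2·7^2 + 7 + 4. Bump = 134217868. G_6 = 134217867.
G_6 = 134217867. HB_8(134217867) = 8^(8 + 1) + 2·8^2 + 8 + 3. Bump = 3486784575. G_7 = 3486784574.
G_7 = 3486784574. HB_9(3486784574) = 9^(9 + 1) + 2·9^2 + 9 + 2. Bump = 100000000212. G_8 = 100000000211.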